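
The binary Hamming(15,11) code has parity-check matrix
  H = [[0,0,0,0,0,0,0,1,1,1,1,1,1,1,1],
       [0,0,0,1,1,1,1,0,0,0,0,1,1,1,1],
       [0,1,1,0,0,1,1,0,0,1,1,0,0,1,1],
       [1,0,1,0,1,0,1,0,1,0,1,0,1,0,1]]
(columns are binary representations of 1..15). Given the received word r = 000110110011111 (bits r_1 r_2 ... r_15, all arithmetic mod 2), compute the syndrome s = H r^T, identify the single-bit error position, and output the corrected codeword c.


s = (0, 1, 0, 1)^T, error position = 5, corrected codeword c = 000100110011111

Compute s = H r^T mod 2 one row at a time:
  s_1 = 1 + 0 + 0 + 1 + 1 + 1 + 1 + 1 = 6 ≡ 0 (mod 2).
  s_2 = 1 + 1 + 0 + 1 + 1 + 1 + 1 + 1 = 7 ≡ 1 (mod 2).
  s_3 = 0 + 0 + 0 + 1 + 0 + 1 + 1 + 1 = 4 ≡ 0 (mod 2).
  s_4 = 0 + 0 + 1 + 1 + 0 + 1 + 1 + 1 = 5 ≡ 1 (mod 2).
s = (0, 1, 0, 1)^T — this equals column 5 of H (binary 0101), so error is at position 5.
Correct: flip bit 5 of r = 000110110011111 to get c = 000100110011111.


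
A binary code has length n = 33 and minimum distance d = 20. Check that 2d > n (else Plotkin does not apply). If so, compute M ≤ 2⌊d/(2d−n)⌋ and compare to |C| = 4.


Plotkin bound M ≤ 4; given |C| = 4 ≤ bound (satisfied).

Check applicability: 2d = 40, n = 33.
2d − n = 7 > 0, so Plotkin applies.
Compute d/(2d−n) = 20/7 ≈ 2.8571.
⌊d/(2d−n)⌋ = 2.
Plotkin bound: M ≤ 2·2 = 4.
Given |C| = 4, check: satisfied.
This |C| is at the Plotkin bound.


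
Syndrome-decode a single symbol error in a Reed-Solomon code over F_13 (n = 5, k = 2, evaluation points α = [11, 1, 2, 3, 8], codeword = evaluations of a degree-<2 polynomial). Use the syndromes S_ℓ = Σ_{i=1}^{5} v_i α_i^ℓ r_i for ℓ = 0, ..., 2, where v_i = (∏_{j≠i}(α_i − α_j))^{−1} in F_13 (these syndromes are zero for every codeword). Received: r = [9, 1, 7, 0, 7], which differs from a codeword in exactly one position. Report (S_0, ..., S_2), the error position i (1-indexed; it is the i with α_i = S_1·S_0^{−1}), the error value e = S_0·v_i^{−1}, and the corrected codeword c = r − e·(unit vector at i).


S = (6, 9, 7), error at position 5, error magnitude e = 3, c = [9, 1, 7, 0, 4].

Step 1: column multipliers v_i = (∏_{j≠i}(α_i − α_j))^{−1} mod 13.
  i = 1 (α = 11): (11−1)(11−2)(11−3)(11−8) = 10·9·8·3 = 2160 ≡ 2, so v_1 = 2^{−1} = 7 (mod 13).
  i = 2 (α = 1): (1−11)(1−2)(1−3)(1−8) = (−10)·(−1)·(−2)·(−7) = 140 ≡ 10, so v_2 = 10^{−1} = 4 (mod 13).
  i = 3 (α = 2): (2−11)(2−1)(2−3)(2−8) = (−9)·1·(−1)·(−6) = −54 ≡ 11, so v_3 = 11^{−1} = 6 (mod 13).
  i = 4 (α = 3): (3−11)(3−1)(3−2)(3−8) = (−8)·2·1·(−5) = 80 ≡ 2, so v_4 = 2^{−1} = 7 (mod 13).
  i = 5 (α = 8): (8−11)(8−1)(8−2)(8−3) = (−3)·7·6·5 = −630 ≡ 7, so v_5 = 7^{−1} = 2 (mod 13).
  v = [7, 4, 6, 7, 2].
Step 2: syndromes of r = [9, 1, 7, 0, 7] (all sums mod 13).
  S_0 = Σ v_i r_i = 7·9 + 4·1 + 6·7 + 7·0 + 2·7 = 123 ≡ 6.
  S_1 = Σ v_i α_i r_i = 7·11·9 + 4·1·1 + 6·2·7 + 7·3·0 + 2·8·7 = 893 ≡ 9.
  α_i^2 mod 13 = [4, 1, 4, 9, 12].
  S_2 = Σ v_i α_i^2 r_i = 7·4·9 + 4·1·1 + 6·4·7 + 7·9·0 + 2·12·7 = 592 ≡ 7.
  S = (6, 9, 7) ≠ 0, so r is not a codeword (an error is present).
Step 3: locate the error. For a single error e at position i, S_ℓ = v_i·e·α_i^ℓ, so α_err = S_1/S_0.
  S_0^{−1} = 6^{−1} = 11 (mod 13), so α_err = 9·11 = 99 ≡ 8 = α_5. Error position i = 5.
  Consistency check: S_2/S_1 = 7·3 = 21 ≡ 8 = α_err ✓ (single-error assumption holds).
Step 4: error magnitude e = S_0/v_5 = S_0·∏_{j≠5}(α_5 − α_j) = 6·7 = 42 ≡ 3 (mod 13).
Step 5: correct position 5: c_5 = r_5 − e = 7 − 3 ≡ 4 (mod 13). Hence c = [9, 1, 7, 0, 4].
  Check: interpolating c through the α_i gives m(x) = 8 + 6·x (degree < 2) with m(α_i) = c_i for every i, so c is indeed a codeword.


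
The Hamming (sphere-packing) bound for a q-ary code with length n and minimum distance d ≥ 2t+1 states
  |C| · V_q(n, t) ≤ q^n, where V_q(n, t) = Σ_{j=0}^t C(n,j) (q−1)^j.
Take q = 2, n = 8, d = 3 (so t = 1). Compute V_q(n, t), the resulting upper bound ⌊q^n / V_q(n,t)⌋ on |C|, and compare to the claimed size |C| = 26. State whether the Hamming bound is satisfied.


V_q(n, t) = 9, q^n = 256, Hamming bound = 28, |C| = 26 ≤ bound (satisfied).

Step 1: Compute V_q(n, t) = Σ_{j=0}^1 C(n, j) (q−1)^j.
  j = 0: C(8,0)·(1)^0 = 1·1 = 1.
  j = 1: C(8,1)·(1)^1 = 8·1 = 8.
  V_q(n, t) = 1 + 8 = 9.
Step 2: q^n = 2^8 = 256.
Step 3: Hamming bound ⌊q^n / V_q(n,t)⌋ = ⌊256/9⌋ = 28.
Step 4: Compare |C| = 26 to 28: satisfied.
The claimed |C| lies below the Hamming bound.


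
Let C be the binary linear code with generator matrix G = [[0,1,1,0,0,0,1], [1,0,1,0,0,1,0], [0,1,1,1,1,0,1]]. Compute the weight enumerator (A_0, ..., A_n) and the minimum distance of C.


Weight distribution: A_0 = 1, A_2 = 1, A_3 = 2, A_4 = 1, A_5 = 2, A_6 = 1. Minimum distance d = 2.

Enumerate all 2^3 = 8 messages m ∈ F_2^3.
For each, compute codeword c = mG in F_2^7, then tally its weight.
  m = 000 → c = 0000000, weight = 0.
  m = 100 → c = 0110001, weight = 3.
  m = 010 → c = 1010010, weight = 3.
  m = 110 → c = 1100011, weight = 4.
  m = 001 → c = 0111101, weight = 5.
  m = 101 → c = 0001100, weight = 2.
  m = 011 → c = 1101111, weight = 6.
  m = 111 → c = 1011110, weight = 5.
Tally weights:
  weight 0: 1 codewords.
  weight 2: 1 codewords.
  weight 3: 2 codewords.
  weight 4: 1 codewords.
  weight 5: 2 codewords.
  weight 6: 1 codewords.
Minimum distance d = smallest w > 0 with A_w > 0 = 2.
Sanity: Σ A_w = 8 = 2^3 = 8 ✓.


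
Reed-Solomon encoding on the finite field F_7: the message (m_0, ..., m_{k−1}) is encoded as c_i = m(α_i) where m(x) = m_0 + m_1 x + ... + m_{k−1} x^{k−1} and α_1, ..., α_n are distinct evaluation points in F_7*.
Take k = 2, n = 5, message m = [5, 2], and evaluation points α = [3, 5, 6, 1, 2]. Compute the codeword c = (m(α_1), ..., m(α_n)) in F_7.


c = [4, 1, 3, 0, 2]

Message polynomial: m(x) = 5 + 2·x (mod 7).
For each evaluation point α_i, compute m(α_i) mod 7:
  α_1 = 3: Horner steps 2 → 4, so m(3) = 4.
  α_2 = 5: Horner steps 2 → 1, so m(5) = 1.
  α_3 = 6: Horner steps 2 → 3, so m(6) = 3.
  α_4 = 1: Horner steps 2 → 0, so m(1) = 0.
  α_5 = 2: Horner steps 2 → 2, so m(2) = 2.
Codeword c = [4, 1, 3, 0, 2] ∈ F_7^5.


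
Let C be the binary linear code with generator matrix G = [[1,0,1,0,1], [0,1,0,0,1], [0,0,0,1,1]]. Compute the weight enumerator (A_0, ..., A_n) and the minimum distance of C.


Weight distribution: A_0 = 1, A_2 = 3, A_3 = 3, A_5 = 1. Minimum distance d = 2.

Enumerate all 2^3 = 8 messages m ∈ F_2^3.
For each, compute codeword c = mG in F_2^5, then tally its weight.
  m = 000 → c = 00000, weight = 0.
  m = 100 → c = 10101, weight = 3.
  m = 010 → c = 01001, weight = 2.
  m = 110 → c = 11100, weight = 3.
  m = 001 → c = 00011, weight = 2.
  m = 101 → c = 10110, weight = 3.
  m = 011 → c = 01010, weight = 2.
  m = 111 → c = 11111, weight = 5.
Tally weights:
  weight 0: 1 codewords.
  weight 2: 3 codewords.
  weight 3: 3 codewords.
  weight 5: 1 codewords.
Minimum distance d = smallest w > 0 with A_w > 0 = 2.
Sanity: Σ A_w = 8 = 2^3 = 8 ✓.


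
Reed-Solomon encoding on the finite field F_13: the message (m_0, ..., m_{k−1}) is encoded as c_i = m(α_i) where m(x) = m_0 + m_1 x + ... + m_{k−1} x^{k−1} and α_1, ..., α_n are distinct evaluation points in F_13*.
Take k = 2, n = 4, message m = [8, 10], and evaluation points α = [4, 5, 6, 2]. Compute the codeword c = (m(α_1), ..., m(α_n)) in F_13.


c = [9, 6, 3, 2]

Message polynomial: m(x) = 8 + 10·x (mod 13).
For each evaluation point α_i, compute m(α_i) mod 13:
  α_1 = 4: Horner steps 10 → 9, so m(4) = 9.
  α_2 = 5: Horner steps 10 → 6, so m(5) = 6.
  α_3 = 6: Horner steps 10 → 3, so m(6) = 3.
  α_4 = 2: Horner steps 10 → 2, so m(2) = 2.
Codeword c = [9, 6, 3, 2] ∈ F_13^4.


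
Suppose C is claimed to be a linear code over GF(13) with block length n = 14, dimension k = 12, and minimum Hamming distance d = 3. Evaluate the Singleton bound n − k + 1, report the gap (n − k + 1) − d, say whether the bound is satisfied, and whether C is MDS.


Singleton RHS = n − k + 1 = 3, slack = 0, bound satisfied, MDS.

Singleton bound: d ≤ n − k + 1.
Here n = 14, k = 12, so n − k + 1 = 3.
Given d = 3, check d ≤ 3: YES.
Slack = (n − k + 1) − d = 0.
The code is MDS (slack = 0).
Description: the claimed parameters are [14, 12, 3]_13; such a code would be MDS (meets Singleton bound).


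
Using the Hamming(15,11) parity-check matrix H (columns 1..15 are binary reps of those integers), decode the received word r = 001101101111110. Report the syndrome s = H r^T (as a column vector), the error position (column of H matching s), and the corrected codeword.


s = (0, 0, 0, 1)^T, error position = 1, corrected codeword c = 101101101111110

Compute s = H r^T mod 2 one row at a time:
  s_1 = 0 + 1 + 1 + 1 + 1 + 1 + 1 + 0 = 6 ≡ 0 (mod 2).
  s_2 = 1 + 0 + 1 + 1 + 1 + 1 + 1 + 0 = 6 ≡ 0 (mod 2).
  s_3 = 0 + 1 + 1 + 1 + 1 + 1 + 1 + 0 = 6 ≡ 0 (mod 2).
  s_4 = 0 + 1 + 0 + 1 + 1 + 1 + 1 + 0 = 5 ≡ 1 (mod 2).
s = (0, 0, 0, 1)^T — this equals column 1 of H (binary 0001), so error is at position 1.
Correct: flip bit 1 of r = 001101101111110 to get c = 101101101111110.


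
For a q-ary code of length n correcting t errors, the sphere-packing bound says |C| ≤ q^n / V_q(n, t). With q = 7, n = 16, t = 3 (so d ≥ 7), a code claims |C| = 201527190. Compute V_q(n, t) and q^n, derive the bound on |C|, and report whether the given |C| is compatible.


V_q(n, t) = 125377, q^n = 33232930569601, Hamming bound = 265064011, |C| = 201527190 ≤ bound (satisfied).

Step 1: Compute V_q(n, t) = Σ_{j=0}^3 C(n, j) (q−1)^j.
  j = 0: C(16,0)·(6)^0 = 1·1 = 1.
  j = 1: C(16,1)·(6)^1 = 16·6 = 96.
  j = 2: C(16,2)·(6)^2 = 120·36 = 4320.
  j = 3: C(16,3)·(6)^3 = 560·216 = 120960.
  V_q(n, t) = 1 + 96 + 4320 + 120960 = 125377.
Step 2: q^n = 7^16 = 33232930569601.
Step 3: Hamming bound ⌊q^n / V_q(n,t)⌋ = ⌊33232930569601/125377⌋ = 265064011.
Step 4: Compare |C| = 201527190 to 265064011: satisfied.
The claimed |C| lies below the Hamming bound.


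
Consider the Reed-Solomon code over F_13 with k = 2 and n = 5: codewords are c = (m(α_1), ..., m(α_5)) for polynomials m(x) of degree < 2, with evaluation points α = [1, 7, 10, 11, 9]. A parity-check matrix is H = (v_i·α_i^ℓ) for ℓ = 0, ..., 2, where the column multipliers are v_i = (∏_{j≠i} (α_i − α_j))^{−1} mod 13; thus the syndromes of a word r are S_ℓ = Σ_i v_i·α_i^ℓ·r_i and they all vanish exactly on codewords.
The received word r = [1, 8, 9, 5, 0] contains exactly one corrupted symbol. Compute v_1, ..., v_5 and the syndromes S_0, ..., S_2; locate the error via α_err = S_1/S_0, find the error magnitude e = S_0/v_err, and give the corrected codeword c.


S = (2, 2, 2), error at position 1, error magnitude e = 8, c = [6, 8, 9, 5, 0].

Step 1: column multipliers v_i = (∏_{j≠i}(α_i − α_j))^{−1} mod 13.
  i = 1 (α = 1): (1−7)(1−10)(1−11)(1−9) = (−6)·(−9)·(−10)·(−8) = 4320 ≡ 4, so v_1 = 4^{−1} = 10 (mod 13).
  i = 2 (α = 7): (7−1)(7−10)(7−11)(7−9) = 6·(−3)·(−4)·(−2) = −144 ≡ 12, so v_2 = 12^{−1} = 12 (mod 13).
  i = 3 (α = 10): (10−1)(10−7)(10−11)(10−9) = 9·3·(−1)·1 = −27 ≡ 12, so v_3 = 12^{−1} = 12 (mod 13).
  i = 4 (α = 11): (11−1)(11−7)(11−10)(11−9) = 10·4·1·2 = 80 ≡ 2, so v_4 = 2^{−1} = 7 (mod 13).
  i = 5 (α = 9): (9−1)(9−7)(9−10)(9−11) = 8·2·(−1)·(−2) = 32 ≡ 6, so v_5 = 6^{−1} = 11 (mod 13).
  v = [10, 12, 12, 7, 11].
Step 2: syndromes of r = [1, 8, 9, 5, 0] (all sums mod 13).
  S_0 = Σ v_i r_i = 10·1 + 12·8 + 12·9 + 7·5 + 11·0 = 249 ≡ 2.
  S_1 = Σ v_i α_i r_i = 10·1·1 + 12·7·8 + 12·10·9 + 7·11·5 + 11·9·0 = 2147 ≡ 2.
  α_i^2 mod 13 = [1, 10, 9, 4, 3].
  S_2 = Σ v_i α_i^2 r_i = 10·1·1 + 12·10·8 + 12·9·9 + 7·4·5 + 11·3·0 = 2082 ≡ 2.
  S = (2, 2, 2) ≠ 0, so r is not a codeword (an error is present).
Step 3: locate the error. For a single error e at position i, S_ℓ = v_i·e·α_i^ℓ, so α_err = S_1/S_0.
  S_0^{−1} = 2^{−1} = 7 (mod 13), so α_err = 2·7 = 14 ≡ 1 = α_1. Error position i = 1.
  Consistency check: S_2/S_1 = 2·7 = 14 ≡ 1 = α_err ✓ (single-error assumption holds).
Step 4: error magnitude e = S_0/v_1 = S_0·∏_{j≠1}(α_1 − α_j) = 2·4 = 8 ≡ 8 (mod 13).
Step 5: correct position 1: c_1 = r_1 − e = 1 − 8 ≡ 6 (mod 13). Hence c = [6, 8, 9, 5, 0].
  Check: interpolating c through the α_i gives m(x) = 10 + 9·x (degree < 2) with m(α_i) = c_i for every i, so c is indeed a codeword.


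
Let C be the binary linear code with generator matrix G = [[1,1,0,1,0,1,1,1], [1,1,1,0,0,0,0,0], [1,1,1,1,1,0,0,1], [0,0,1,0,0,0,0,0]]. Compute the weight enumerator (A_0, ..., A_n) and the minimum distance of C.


Weight distribution: A_0 = 1, A_1 = 1, A_2 = 1, A_3 = 3, A_4 = 3, A_5 = 3, A_6 = 3, A_7 = 1. Minimum distance d = 1.

Enumerate all 2^4 = 16 messages m ∈ F_2^4.
For each, compute codeword c = mG in F_2^8, then tally its weight.
  m = 0000 → c = 00000000, weight = 0.
  m = 1000 → c = 11010111, weight = 6.
  m = 0100 → c = 11100000, weight = 3.
  m = 1100 → c = 00110111, weight = 5.
  m = 0010 → c = 11111001, weight = 6.
  m = 1010 → c = 00101110, weight = 4.
  m = 0110 → c = 00011001, weight = 3.
  m = 1110 → c = 11001110, weight = 5.
  m = 0001 → c = 00100000, weight = 1.
  m = 1001 → c = 11110111, weight = 7.
  m = 0101 → c = 11000000, weight = 2.
  m = 1101 → c = 00010111, weight = 4.
  m = 0011 → c = 11011001, weight = 5.
  m = 1011 → c = 00001110, weight = 3.
  m = 0111 → c = 00111001, weight = 4.
  m = 1111 → c = 11101110, weight = 6.
Tally weights:
  weight 0: 1 codewords.
  weight 1: 1 codewords.
  weight 2: 1 codewords.
  weight 3: 3 codewords.
  weight 4: 3 codewords.
  weight 5: 3 codewords.
  weight 6: 3 codewords.
  weight 7: 1 codewords.
Minimum distance d = smallest w > 0 with A_w > 0 = 1.
Sanity: Σ A_w = 16 = 2^4 = 16 ✓.


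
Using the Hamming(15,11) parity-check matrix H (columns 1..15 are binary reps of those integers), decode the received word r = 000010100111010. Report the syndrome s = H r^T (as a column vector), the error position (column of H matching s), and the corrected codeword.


s = (0, 0, 0, 1)^T, error position = 1, corrected codeword c = 100010100111010

Compute s = H r^T mod 2 one row at a time:
  s_1 = 0 + 0 + 1 + 1 + 1 + 0 + 1 + 0 = 4 ≡ 0 (mod 2).
  s_2 = 0 + 1 + 0 + 1 + 1 + 0 + 1 + 0 = 4 ≡ 0 (mod 2).
  s_3 = 0 + 0 + 0 + 1 + 1 + 1 + 1 + 0 = 4 ≡ 0 (mod 2).
  s_4 = 0 + 0 + 1 + 1 + 0 + 1 + 0 + 0 = 3 ≡ 1 (mod 2).
s = (0, 0, 0, 1)^T — this equals column 1 of H (binary 0001), so error is at position 1.
Correct: flip bit 1 of r = 000010100111010 to get c = 100010100111010.


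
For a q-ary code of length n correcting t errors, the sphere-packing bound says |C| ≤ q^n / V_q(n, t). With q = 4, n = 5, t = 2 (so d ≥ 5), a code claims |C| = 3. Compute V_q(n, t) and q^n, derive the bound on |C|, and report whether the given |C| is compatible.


V_q(n, t) = 106, q^n = 1024, Hamming bound = 9, |C| = 3 ≤ bound (satisfied).

Step 1: Compute V_q(n, t) = Σ_{j=0}^2 C(n, j) (q−1)^j.
  j = 0: C(5,0)·(3)^0 = 1·1 = 1.
  j = 1: C(5,1)·(3)^1 = 5·3 = 15.
  j = 2: C(5,2)·(3)^2 = 10·9 = 90.
  V_q(n, t) = 1 + 15 + 90 = 106.
Step 2: q^n = 4^5 = 1024.
Step 3: Hamming bound ⌊q^n / V_q(n,t)⌋ = ⌊1024/106⌋ = 9.
Step 4: Compare |C| = 3 to 9: satisfied.
The claimed |C| lies below the Hamming bound.


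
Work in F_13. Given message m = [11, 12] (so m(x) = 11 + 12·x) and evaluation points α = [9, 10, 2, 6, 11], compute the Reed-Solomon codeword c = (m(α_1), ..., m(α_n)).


c = [2, 1, 9, 5, 0]

Message polynomial: m(x) = 11 + 12·x (mod 13).
For each evaluation point α_i, compute m(α_i) mod 13:
  α_1 = 9: Horner steps 12 → 2, so m(9) = 2.
  α_2 = 10: Horner steps 12 → 1, so m(10) = 1.
  α_3 = 2: Horner steps 12 → 9, so m(2) = 9.
  α_4 = 6: Horner steps 12 → 5, so m(6) = 5.
  α_5 = 11: Horner steps 12 → 0, so m(11) = 0.
Codeword c = [2, 1, 9, 5, 0] ∈ F_13^5.


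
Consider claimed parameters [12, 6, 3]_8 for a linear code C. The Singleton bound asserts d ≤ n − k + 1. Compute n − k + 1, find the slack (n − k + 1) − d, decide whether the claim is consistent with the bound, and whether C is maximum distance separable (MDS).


Singleton RHS = n − k + 1 = 7, slack = 4, bound satisfied, not MDS.

Singleton bound: d ≤ n − k + 1.
Here n = 12, k = 6, so n − k + 1 = 7.
Given d = 3, check d ≤ 7: YES.
Slack = (n − k + 1) − d = 4.
The code is NOT MDS (slack = 4 > 0).
Description: the claimed parameters are [12, 6, 3]_8; such a code would be non-MDS.


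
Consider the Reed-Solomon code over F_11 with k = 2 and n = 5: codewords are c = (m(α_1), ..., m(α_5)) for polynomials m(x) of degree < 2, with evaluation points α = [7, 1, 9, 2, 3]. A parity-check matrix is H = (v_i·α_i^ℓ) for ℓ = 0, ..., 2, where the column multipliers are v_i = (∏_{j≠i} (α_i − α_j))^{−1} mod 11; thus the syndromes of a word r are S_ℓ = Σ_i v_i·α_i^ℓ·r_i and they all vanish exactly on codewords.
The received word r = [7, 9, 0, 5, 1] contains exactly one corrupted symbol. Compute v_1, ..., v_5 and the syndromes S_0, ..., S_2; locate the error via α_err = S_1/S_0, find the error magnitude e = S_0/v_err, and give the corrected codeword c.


S = (1, 9, 4), error at position 3, error magnitude e = 1, c = [7, 9, 10, 5, 1].

Step 1: column multipliers v_i = (∏_{j≠i}(α_i − α_j))^{−1} mod 11.
  i = 1 (α = 7): (7−1)(7−9)(7−2)(7−3) = 6·(−2)·5·4 = −240 ≡ 2, so v_1 = 2^{−1} = 6 (mod 11).
  i = 2 (α = 1): (1−7)(1−9)(1−2)(1−3) = (−6)·(−8)·(−1)·(−2) = 96 ≡ 8, so v_2 = 8^{−1} = 7 (mod 11).
  i = 3 (α = 9): (9−7)(9−1)(9−2)(9−3) = 2·8·7·6 = 672 ≡ 1, so v_3 = 1^{−1} = 1 (mod 11).
  i = 4 (α = 2): (2−7)(2−1)(2−9)(2−3) = (−5)·1·(−7)·(−1) = −35 ≡ 9, so v_4 = 9^{−1} = 5 (mod 11).
  i = 5 (α = 3): (3−7)(3−1)(3−9)(3−2) = (−4)·2·(−6)·1 = 48 ≡ 4, so v_5 = 4^{−1} = 3 (mod 11).
  v = [6, 7, 1, 5, 3].
Step 2: syndromes of r = [7, 9, 0, 5, 1] (all sums mod 11).
  S_0 = Σ v_i r_i = 6·7 + 7·9 + 1·0 + 5·5 + 3·1 = 133 ≡ 1.
  S_1 = Σ v_i α_i r_i = 6·7·7 + 7·1·9 + 1·9·0 + 5·2·5 + 3·3·1 = 416 ≡ 9.
  α_i^2 mod 11 = [5, 1, 4, 4, 9].
  S_2 = Σ v_i α_i^2 r_i = 6·5·7 + 7·1·9 + 1·4·0 + 5·4·5 + 3·9·1 = 400 ≡ 4.
  S = (1, 9, 4) ≠ 0, so r is not a codeword (an error is present).
Step 3: locate the error. For a single error e at position i, S_ℓ = v_i·e·α_i^ℓ, so α_err = S_1/S_0.
  S_0^{−1} = 1^{−1} = 1 (mod 11), so α_err = 9·1 = 9 ≡ 9 = α_3. Error position i = 3.
  Consistency check: S_2/S_1 = 4·5 = 20 ≡ 9 = α_err ✓ (single-error assumption holds).
Step 4: error magnitude e = S_0/v_3 = S_0·∏_{j≠3}(α_3 − α_j) = 1·1 = 1 ≡ 1 (mod 11).
Step 5: correct position 3: c_3 = r_3 − e = 0 − 1 ≡ 10 (mod 11). Hence c = [7, 9, 10, 5, 1].
  Check: interpolating c through the α_i gives m(x) = 2 + 7·x (degree < 2) with m(α_i) = c_i for every i, so c is indeed a codeword.


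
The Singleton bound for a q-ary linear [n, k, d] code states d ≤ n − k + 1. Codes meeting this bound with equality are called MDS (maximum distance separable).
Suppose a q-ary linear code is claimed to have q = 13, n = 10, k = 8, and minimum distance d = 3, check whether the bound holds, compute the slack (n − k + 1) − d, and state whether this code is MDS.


Singleton RHS = n − k + 1 = 3, slack = 0, bound satisfied, MDS.

Singleton bound: d ≤ n − k + 1.
Here n = 10, k = 8, so n − k + 1 = 3.
Given d = 3, check d ≤ 3: YES.
Slack = (n − k + 1) − d = 0.
The code is MDS (slack = 0).
Description: the claimed parameters are [10, 8, 3]_13; such a code would be MDS (meets Singleton bound).


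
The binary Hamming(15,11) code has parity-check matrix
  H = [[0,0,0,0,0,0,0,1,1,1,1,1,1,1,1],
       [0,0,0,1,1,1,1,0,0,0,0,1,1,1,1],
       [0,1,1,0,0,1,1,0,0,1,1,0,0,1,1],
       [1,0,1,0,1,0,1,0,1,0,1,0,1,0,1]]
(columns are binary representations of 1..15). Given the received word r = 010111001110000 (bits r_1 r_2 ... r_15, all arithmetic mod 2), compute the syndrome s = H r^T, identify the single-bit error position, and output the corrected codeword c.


s = (1, 1, 0, 1)^T, error position = 13, corrected codeword c = 010111001110100

Compute s = H r^T mod 2 one row at a time:
  s_1 = 0 + 1 + 1 + 1 + 0 + 0 + 0 + 0 = 3 ≡ 1 (mod 2).
  s_2 = 1 + 1 + 1 + 0 + 0 + 0 + 0 + 0 = 3 ≡ 1 (mod 2).
  s_3 = 1 + 0 + 1 + 0 + 1 + 1 + 0 + 0 = 4 ≡ 0 (mod 2).
  s_4 = 0 + 0 + 1 + 0 + 1 + 1 + 0 + 0 = 3 ≡ 1 (mod 2).
s = (1, 1, 0, 1)^T — this equals column 13 of H (binary 1101), so error is at position 13.
Correct: flip bit 13 of r = 010111001110000 to get c = 010111001110100.


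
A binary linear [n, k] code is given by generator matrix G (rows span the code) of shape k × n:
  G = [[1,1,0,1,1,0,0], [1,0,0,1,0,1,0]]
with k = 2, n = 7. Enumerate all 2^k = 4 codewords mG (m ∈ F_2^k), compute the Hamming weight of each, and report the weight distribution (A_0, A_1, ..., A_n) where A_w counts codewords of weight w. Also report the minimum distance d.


Weight distribution: A_0 = 1, A_3 = 2, A_4 = 1. Minimum distance d = 3.

Enumerate all 2^2 = 4 messages m ∈ F_2^2.
For each, compute codeword c = mG in F_2^7, then tally its weight.
  m = 00 → c = 0000000, weight = 0.
  m = 10 → c = 1101100, weight = 4.
  m = 01 → c = 1001010, weight = 3.
  m = 11 → c = 0100110, weight = 3.
Tally weights:
  weight 0: 1 codewords.
  weight 3: 2 codewords.
  weight 4: 1 codewords.
Minimum distance d = smallest w > 0 with A_w > 0 = 3.
Sanity: Σ A_w = 4 = 2^2 = 4 ✓.


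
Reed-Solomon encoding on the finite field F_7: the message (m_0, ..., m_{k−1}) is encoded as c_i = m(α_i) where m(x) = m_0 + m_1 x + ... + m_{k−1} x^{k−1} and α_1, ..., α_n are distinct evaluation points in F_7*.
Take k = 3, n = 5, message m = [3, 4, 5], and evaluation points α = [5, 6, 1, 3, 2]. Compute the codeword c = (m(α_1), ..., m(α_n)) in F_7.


c = [1, 4, 5, 4, 3]

Message polynomial: m(x) = 3 + 4·x + 5·x^2 (mod 7).
For each evaluation point α_i, compute m(α_i) mod 7:
  α_1 = 5: Horner steps 5 → 1 → 1, so m(5) = 1.
  α_2 = 6: Horner steps 5 → 6 → 4, so m(6) = 4.
  α_3 = 1: Horner steps 5 → 2 → 5, so m(1) = 5.
  α_4 = 3: Horner steps 5 → 5 → 4, so m(3) = 4.
  α_5 = 2: Horner steps 5 → 0 → 3, so m(2) = 3.
Codeword c = [1, 4, 5, 4, 3] ∈ F_7^5.


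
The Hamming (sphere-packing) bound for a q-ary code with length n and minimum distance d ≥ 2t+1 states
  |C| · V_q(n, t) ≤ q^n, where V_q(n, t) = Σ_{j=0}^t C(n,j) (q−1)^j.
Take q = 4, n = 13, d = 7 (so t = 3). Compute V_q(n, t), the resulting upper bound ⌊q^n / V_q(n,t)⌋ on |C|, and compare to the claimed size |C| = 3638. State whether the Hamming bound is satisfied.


V_q(n, t) = 8464, q^n = 67108864, Hamming bound = 7928, |C| = 3638 ≤ bound (satisfied).

Step 1: Compute V_q(n, t) = Σ_{j=0}^3 C(n, j) (q−1)^j.
  j = 0: C(13,0)·(3)^0 = 1·1 = 1.
  j = 1: C(13,1)·(3)^1 = 13·3 = 39.
  j = 2: C(13,2)·(3)^2 = 78·9 = 702.
  j = 3: C(13,3)·(3)^3 = 286·27 = 7722.
  V_q(n, t) = 1 + 39 + 702 + 7722 = 8464.
Step 2: q^n = 4^13 = 67108864.
Step 3: Hamming bound ⌊q^n / V_q(n,t)⌋ = ⌊67108864/8464⌋ = 7928.
Step 4: Compare |C| = 3638 to 7928: satisfied.
The claimed |C| lies below the Hamming bound.


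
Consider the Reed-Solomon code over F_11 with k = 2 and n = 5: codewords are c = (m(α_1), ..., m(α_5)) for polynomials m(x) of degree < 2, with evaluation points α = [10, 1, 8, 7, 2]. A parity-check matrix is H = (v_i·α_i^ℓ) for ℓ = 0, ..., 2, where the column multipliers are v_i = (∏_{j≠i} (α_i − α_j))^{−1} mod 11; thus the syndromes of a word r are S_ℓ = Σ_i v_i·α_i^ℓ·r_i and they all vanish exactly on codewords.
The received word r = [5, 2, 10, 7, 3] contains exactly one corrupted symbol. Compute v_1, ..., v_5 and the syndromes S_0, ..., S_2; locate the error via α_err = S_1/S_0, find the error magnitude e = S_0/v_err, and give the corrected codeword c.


S = (6, 6, 6), error at position 2, error magnitude e = 2, c = [5, 0, 10, 7, 3].

Step 1: column multipliers v_i = (∏_{j≠i}(α_i − α_j))^{−1} mod 11.
  i = 1 (α = 10): (10−1)(10−8)(10−7)(10−2) = 9·2·3·8 = 432 ≡ 3, so v_1 = 3^{−1} = 4 (mod 11).
  i = 2 (α = 1): (1−10)(1−8)(1−7)(1−2) = (−9)·(−7)·(−6)·(−1) = 378 ≡ 4, so v_2 = 4^{−1} = 3 (mod 11).
  i = 3 (α = 8): (8−10)(8−1)(8−7)(8−2) = (−2)·7·1·6 = −84 ≡ 4, so v_3 = 4^{−1} = 3 (mod 11).
  i = 4 (α = 7): (7−10)(7−1)(7−8)(7−2) = (−3)·6·(−1)·5 = 90 ≡ 2, so v_4 = 2^{−1} = 6 (mod 11).
  i = 5 (α = 2): (2−10)(2−1)(2−8)(2−7) = (−8)·1·(−6)·(−5) = −240 ≡ 2, so v_5 = 2^{−1} = 6 (mod 11).
  v = [4, 3, 3, 6, 6].
Step 2: syndromes of r = [5, 2, 10, 7, 3] (all sums mod 11).
  S_0 = Σ v_i r_i = 4·5 + 3·2 + 3·10 + 6·7 + 6·3 = 116 ≡ 6.
  S_1 = Σ v_i α_i r_i = 4·10·5 + 3·1·2 + 3·8·10 + 6·7·7 + 6·2·3 = 776 ≡ 6.
  α_i^2 mod 11 = [1, 1, 9, 5, 4].
  S_2 = Σ v_i α_i^2 r_i = 4·1·5 + 3·1·2 + 3·9·10 + 6·5·7 + 6·4·3 = 578 ≡ 6.
  S = (6, 6, 6) ≠ 0, so r is not a codeword (an error is present).
Step 3: locate the error. For a single error e at position i, S_ℓ = v_i·e·α_i^ℓ, so α_err = S_1/S_0.
  S_0^{−1} = 6^{−1} = 2 (mod 11), so α_err = 6·2 = 12 ≡ 1 = α_2. Error position i = 2.
  Consistency check: S_2/S_1 = 6·2 = 12 ≡ 1 = α_err ✓ (single-error assumption holds).
Step 4: error magnitude e = S_0/v_2 = S_0·∏_{j≠2}(α_2 − α_j) = 6·4 = 24 ≡ 2 (mod 11).
Step 5: correct position 2: c_2 = r_2 − e = 2 − 2 ≡ 0 (mod 11). Hence c = [5, 0, 10, 7, 3].
  Check: interpolating c through the α_i gives m(x) = 8 + 3·x (degree < 2) with m(α_i) = c_i for every i, so c is indeed a codeword.


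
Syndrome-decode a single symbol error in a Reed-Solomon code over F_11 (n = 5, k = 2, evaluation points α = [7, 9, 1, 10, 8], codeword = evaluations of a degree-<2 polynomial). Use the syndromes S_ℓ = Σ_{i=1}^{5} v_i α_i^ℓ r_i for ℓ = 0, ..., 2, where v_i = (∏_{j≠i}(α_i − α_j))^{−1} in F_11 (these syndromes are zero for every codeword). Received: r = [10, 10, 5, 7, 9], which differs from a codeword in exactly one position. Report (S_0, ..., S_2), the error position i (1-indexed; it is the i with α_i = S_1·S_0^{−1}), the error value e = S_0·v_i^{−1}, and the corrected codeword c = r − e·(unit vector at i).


S = (4, 3, 5), error at position 2, error magnitude e = 2, c = [10, 8, 5, 7, 9].

Step 1: column multipliers v_i = (∏_{j≠i}(α_i − α_j))^{−1} mod 11.
  i = 1 (α = 7): (7−9)(7−1)(7−10)(7−8) = (−2)·6·(−3)·(−1) = −36 ≡ 8, so v_1 = 8^{−1} = 7 (mod 11).
  i = 2 (α = 9): (9−7)(9−1)(9−10)(9−8) = 2·8·(−1)·1 = −16 ≡ 6, so v_2 = 6^{−1} = 2 (mod 11).
  i = 3 (α = 1): (1−7)(1−9)(1−10)(1−8) = (−6)·(−8)·(−9)·(−7) = 3024 ≡ 10, so v_3 = 10^{−1} = 10 (mod 11).
  i = 4 (α = 10): (10−7)(10−9)(10−1)(10−8) = 3·1·9·2 = 54 ≡ 10, so v_4 = 10^{−1} = 10 (mod 11).
  i = 5 (α = 8): (8−7)(8−9)(8−1)(8−10) = 1·(−1)·7·(−2) = 14 ≡ 3, so v_5 = 3^{−1} = 4 (mod 11).
  v = [7, 2, 10, 10, 4].
Step 2: syndromes of r = [10, 10, 5, 7, 9] (all sums mod 11).
  S_0 = Σ v_i r_i = 7·10 + 2·10 + 10·5 + 10·7 + 4·9 = 246 ≡ 4.
  S_1 = Σ v_i α_i r_i = 7·7·10 + 2·9·10 + 10·1·5 + 10·10·7 + 4·8·9 = 1708 ≡ 3.
  α_i^2 mod 11 = [5, 4, 1, 1, 9].
  S_2 = Σ v_i α_i^2 r_i = 7·5·10 + 2·4·10 + 10·1·5 + 10·1·7 + 4·9·9 = 874 ≡ 5.
  S = (4, 3, 5) ≠ 0, so r is not a codeword (an error is present).
Step 3: locate the error. For a single error e at position i, S_ℓ = v_i·e·α_i^ℓ, so α_err = S_1/S_0.
  S_0^{−1} = 4^{−1} = 3 (mod 11), so α_err = 3·3 = 9 ≡ 9 = α_2. Error position i = 2.
  Consistency check: S_2/S_1 = 5·4 = 20 ≡ 9 = α_err ✓ (single-error assumption holds).
Step 4: error magnitude e = S_0/v_2 = S_0·∏_{j≠2}(α_2 − α_j) = 4·6 = 24 ≡ 2 (mod 11).
Step 5: correct position 2: c_2 = r_2 − e = 10 − 2 ≡ 8 (mod 11). Hence c = [10, 8, 5, 7, 9].
  Check: interpolating c through the α_i gives m(x) = 6 + 10·x (degree < 2) with m(α_i) = c_i for every i, so c is indeed a codeword.


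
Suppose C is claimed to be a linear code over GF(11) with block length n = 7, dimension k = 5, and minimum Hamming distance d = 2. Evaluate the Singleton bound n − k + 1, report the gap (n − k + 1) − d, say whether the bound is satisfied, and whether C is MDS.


Singleton RHS = n − k + 1 = 3, slack = 1, bound satisfied, not MDS.

Singleton bound: d ≤ n − k + 1.
Here n = 7, k = 5, so n − k + 1 = 3.
Given d = 2, check d ≤ 3: YES.
Slack = (n − k + 1) − d = 1.
The code is NOT MDS (slack = 1 > 0).
Description: the claimed parameters are [7, 5, 2]_11; such a code would be non-MDS.


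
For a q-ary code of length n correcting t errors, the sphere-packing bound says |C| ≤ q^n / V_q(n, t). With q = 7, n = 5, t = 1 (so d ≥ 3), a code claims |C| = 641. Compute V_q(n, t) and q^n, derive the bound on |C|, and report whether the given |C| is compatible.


V_q(n, t) = 31, q^n = 16807, Hamming bound = 542, |C| = 641 > bound (violated).

Step 1: Compute V_q(n, t) = Σ_{j=0}^1 C(n, j) (q−1)^j.
  j = 0: C(5,0)·(6)^0 = 1·1 = 1.
  j = 1: C(5,1)·(6)^1 = 5·6 = 30.
  V_q(n, t) = 1 + 30 = 31.
Step 2: q^n = 7^5 = 16807.
Step 3: Hamming bound ⌊q^n / V_q(n,t)⌋ = ⌊16807/31⌋ = 542.
Step 4: Compare |C| = 641 to 542: violated.
The claimed |C| lies above the Hamming bound, so no 7-ary code of length 5 with d ≥ 3 can have 641 codewords.


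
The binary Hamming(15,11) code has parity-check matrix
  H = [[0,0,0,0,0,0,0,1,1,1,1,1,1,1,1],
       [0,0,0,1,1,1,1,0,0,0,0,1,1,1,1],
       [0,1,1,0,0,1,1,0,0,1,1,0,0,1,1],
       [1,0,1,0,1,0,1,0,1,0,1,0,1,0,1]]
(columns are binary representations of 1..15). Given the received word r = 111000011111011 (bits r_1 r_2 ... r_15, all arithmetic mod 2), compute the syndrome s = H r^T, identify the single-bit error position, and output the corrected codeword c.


s = (1, 1, 0, 1)^T, error position = 13, corrected codeword c = 111000011111111

Compute s = H r^T mod 2 one row at a time:
  s_1 = 1 + 1 + 1 + 1 + 1 + 0 + 1 + 1 = 7 ≡ 1 (mod 2).
  s_2 = 0 + 0 + 0 + 0 + 1 + 0 + 1 + 1 = 3 ≡ 1 (mod 2).
  s_3 = 1 + 1 + 0 + 0 + 1 + 1 + 1 + 1 = 6 ≡ 0 (mod 2).
  s_4 = 1 + 1 + 0 + 0 + 1 + 1 + 0 + 1 = 5 ≡ 1 (mod 2).
s = (1, 1, 0, 1)^T — this equals column 13 of H (binary 1101), so error is at position 13.
Correct: flip bit 13 of r = 111000011111011 to get c = 111000011111111.


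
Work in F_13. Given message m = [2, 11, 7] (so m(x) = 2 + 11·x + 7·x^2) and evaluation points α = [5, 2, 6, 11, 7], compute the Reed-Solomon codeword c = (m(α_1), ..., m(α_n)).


c = [11, 0, 8, 8, 6]

Message polynomial: m(x) = 2 + 11·x + 7·x^2 (mod 13).
For each evaluation point α_i, compute m(α_i) mod 13:
  α_1 = 5: Horner steps 7 → 7 → 11, so m(5) = 11.
  α_2 = 2: Horner steps 7 → 12 → 0, so m(2) = 0.
  α_3 = 6: Horner steps 7 → 1 → 8, so m(6) = 8.
  α_4 = 11: Horner steps 7 → 10 → 8, so m(11) = 8.
  α_5 = 7: Horner steps 7 → 8 → 6, so m(7) = 6.
Codeword c = [11, 0, 8, 8, 6] ∈ F_13^5.


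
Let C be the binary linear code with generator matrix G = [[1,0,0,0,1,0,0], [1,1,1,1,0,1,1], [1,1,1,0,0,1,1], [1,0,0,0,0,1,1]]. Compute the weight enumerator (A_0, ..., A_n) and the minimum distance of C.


Weight distribution: A_0 = 1, A_1 = 1, A_2 = 2, A_3 = 4, A_4 = 3, A_5 = 3, A_6 = 2. Minimum distance d = 1.

Enumerate all 2^4 = 16 messages m ∈ F_2^4.
For each, compute codeword c = mG in F_2^7, then tally its weight.
  m = 0000 → c = 0000000, weight = 0.
  m = 1000 → c = 1000100, weight = 2.
  m = 0100 → c = 1111011, weight = 6.
  m = 1100 → c = 0111111, weight = 6.
  m = 0010 → c = 1110011, weight = 5.
  m = 1010 → c = 0110111, weight = 5.
  m = 0110 → c = 0001000, weight = 1.
  m = 1110 → c = 1001100, weight = 3.
  m = 0001 → c = 1000011, weight = 3.
  m = 1001 → c = 0000111, weight = 3.
  m = 0101 → c = 0111000, weight = 3.
  m = 1101 → c = 1111100, weight = 5.
  m = 0011 → c = 0110000, weight = 2.
  m = 1011 → c = 1110100, weight = 4.
  m = 0111 → c = 1001011, weight = 4.
  m = 1111 → c = 0001111, weight = 4.
Tally weights:
  weight 0: 1 codewords.
  weight 1: 1 codewords.
  weight 2: 2 codewords.
  weight 3: 4 codewords.
  weight 4: 3 codewords.
  weight 5: 3 codewords.
  weight 6: 2 codewords.
Minimum distance d = smallest w > 0 with A_w > 0 = 1.
Sanity: Σ A_w = 16 = 2^4 = 16 ✓.


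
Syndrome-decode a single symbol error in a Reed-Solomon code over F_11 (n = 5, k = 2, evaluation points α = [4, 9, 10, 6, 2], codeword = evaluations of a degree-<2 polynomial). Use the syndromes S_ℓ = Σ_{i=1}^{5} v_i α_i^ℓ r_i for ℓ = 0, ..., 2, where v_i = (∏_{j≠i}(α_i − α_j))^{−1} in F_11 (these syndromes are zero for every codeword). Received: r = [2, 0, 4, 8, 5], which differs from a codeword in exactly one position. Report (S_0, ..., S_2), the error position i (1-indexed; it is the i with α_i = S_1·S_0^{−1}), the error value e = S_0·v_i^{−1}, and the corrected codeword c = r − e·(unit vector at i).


S = (8, 4, 2), error at position 4, error magnitude e = 9, c = [2, 0, 4, 10, 5].

Step 1: column multipliers v_i = (∏_{j≠i}(α_i − α_j))^{−1} mod 11.
  i = 1 (α = 4): (4−9)(4−10)(4−6)(4−2) = (−5)·(−6)·(−2)·2 = −120 ≡ 1, so v_1 = 1^{−1} = 1 (mod 11).
  i = 2 (α = 9): (9−4)(9−10)(9−6)(9−2) = 5·(−1)·3·7 = −105 ≡ 5, so v_2 = 5^{−1} = 9 (mod 11).
  i = 3 (α = 10): (10−4)(10−9)(10−6)(10−2) = 6·1·4·8 = 192 ≡ 5, so v_3 = 5^{−1} = 9 (mod 11).
  i = 4 (α = 6): (6−4)(6−9)(6−10)(6−2) = 2·(−3)·(−4)·4 = 96 ≡ 8, so v_4 = 8^{−1} = 7 (mod 11).
  i = 5 (α = 2): (2−4)(2−9)(2−10)(2−6) = (−2)·(−7)·(−8)·(−4) = 448 ≡ 8, so v_5 = 8^{−1} = 7 (mod 11).
  v = [1, 9, 9, 7, 7].
Step 2: syndromes of r = [2, 0, 4, 8, 5] (all sums mod 11).
  S_0 = Σ v_i r_i = 1·2 + 9·0 + 9·4 + 7·8 + 7·5 = 129 ≡ 8.
  S_1 = Σ v_i α_i r_i = 1·4·2 + 9·9·0 + 9·10·4 + 7·6·8 + 7·2·5 = 774 ≡ 4.
  α_i^2 mod 11 = [5, 4, 1, 3, 4].
  S_2 = Σ v_i α_i^2 r_i = 1·5·2 + 9·4·0 + 9·1·4 + 7·3·8 + 7·4·5 = 354 ≡ 2.
  S = (8, 4, 2) ≠ 0, so r is not a codeword (an error is present).
Step 3: locate the error. For a single error e at position i, S_ℓ = v_i·e·α_i^ℓ, so α_err = S_1/S_0.
  S_0^{−1} = 8^{−1} = 7 (mod 11), so α_err = 4·7 = 28 ≡ 6 = α_4. Error position i = 4.
  Consistency check: S_2/S_1 = 2·3 = 6 ≡ 6 = α_err ✓ (single-error assumption holds).
Step 4: error magnitude e = S_0/v_4 = S_0·∏_{j≠4}(α_4 − α_j) = 8·8 = 64 ≡ 9 (mod 11).
Step 5: correct position 4: c_4 = r_4 − e = 8 − 9 ≡ 10 (mod 11). Hence c = [2, 0, 4, 10, 5].
  Check: interpolating c through the α_i gives m(x) = 8 + 4·x (degree < 2) with m(α_i) = c_i for every i, so c is indeed a codeword.


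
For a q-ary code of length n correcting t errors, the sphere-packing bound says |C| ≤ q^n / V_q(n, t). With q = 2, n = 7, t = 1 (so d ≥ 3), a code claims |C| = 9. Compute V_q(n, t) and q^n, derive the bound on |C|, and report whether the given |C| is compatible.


V_q(n, t) = 8, q^n = 128, Hamming bound = 16, |C| = 9 ≤ bound (satisfied).

Step 1: Compute V_q(n, t) = Σ_{j=0}^1 C(n, j) (q−1)^j.
  j = 0: C(7,0)·(1)^0 = 1·1 = 1.
  j = 1: C(7,1)·(1)^1 = 7·1 = 7.
  V_q(n, t) = 1 + 7 = 8.
Step 2: q^n = 2^7 = 128.
Step 3: Hamming bound ⌊q^n / V_q(n,t)⌋ = ⌊128/8⌋ = 16.
Step 4: Compare |C| = 9 to 16: satisfied.
The claimed |C| lies below the Hamming bound.


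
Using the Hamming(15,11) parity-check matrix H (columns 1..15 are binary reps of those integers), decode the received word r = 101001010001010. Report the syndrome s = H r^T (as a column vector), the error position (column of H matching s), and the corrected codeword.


s = (1, 1, 1, 0)^T, error position = 14, corrected codeword c = 101001010001000

Compute s = H r^T mod 2 one row at a time:
  s_1 = 1 + 0 + 0 + 0 + 1 + 0 + 1 + 0 = 3 ≡ 1 (mod 2).
  s_2 = 0 + 0 + 1 + 0 + 1 + 0 + 1 + 0 = 3 ≡ 1 (mod 2).
  s_3 = 0 + 1 + 1 + 0 + 0 + 0 + 1 + 0 = 3 ≡ 1 (mod 2).
  s_4 = 1 + 1 + 0 + 0 + 0 + 0 + 0 + 0 = 2 ≡ 0 (mod 2).
s = (1, 1, 1, 0)^T — this equals column 14 of H (binary 1110), so error is at position 14.
Correct: flip bit 14 of r = 101001010001010 to get c = 101001010001000.


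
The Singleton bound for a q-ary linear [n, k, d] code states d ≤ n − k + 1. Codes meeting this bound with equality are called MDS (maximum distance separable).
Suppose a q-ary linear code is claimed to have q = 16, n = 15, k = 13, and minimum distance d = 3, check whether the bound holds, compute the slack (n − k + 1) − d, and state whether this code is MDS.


Singleton RHS = n − k + 1 = 3, slack = 0, bound satisfied, MDS.

Singleton bound: d ≤ n − k + 1.
Here n = 15, k = 13, so n − k + 1 = 3.
Given d = 3, check d ≤ 3: YES.
Slack = (n − k + 1) − d = 0.
The code is MDS (slack = 0).
Description: the claimed parameters are [15, 13, 3]_16; such a code would be MDS (meets Singleton bound).


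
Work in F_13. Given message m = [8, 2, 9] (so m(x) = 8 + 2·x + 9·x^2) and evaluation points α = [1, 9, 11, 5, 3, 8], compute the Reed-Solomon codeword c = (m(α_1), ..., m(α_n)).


c = [6, 1, 1, 9, 4, 2]

Message polynomial: m(x) = 8 + 2·x + 9·x^2 (mod 13).
For each evaluation point α_i, compute m(α_i) mod 13:
  α_1 = 1: Horner steps 9 → 11 → 6, so m(1) = 6.
  α_2 = 9: Horner steps 9 → 5 → 1, so m(9) = 1.
  α_3 = 11: Horner steps 9 → 10 → 1, so m(11) = 1.
  α_4 = 5: Horner steps 9 → 8 → 9, so m(5) = 9.
  α_5 = 3: Horner steps 9 → 3 → 4, so m(3) = 4.
  α_6 = 8: Horner steps 9 → 9 → 2, so m(8) = 2.
Codeword c = [6, 1, 1, 9, 4, 2] ∈ F_13^6.


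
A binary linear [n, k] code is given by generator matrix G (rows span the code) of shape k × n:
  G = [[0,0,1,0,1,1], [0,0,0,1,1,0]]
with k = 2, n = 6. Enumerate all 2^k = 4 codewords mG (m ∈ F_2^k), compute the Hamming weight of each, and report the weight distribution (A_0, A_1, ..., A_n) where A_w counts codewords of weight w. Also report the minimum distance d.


Weight distribution: A_0 = 1, A_2 = 1, A_3 = 2. Minimum distance d = 2.

Enumerate all 2^2 = 4 messages m ∈ F_2^2.
For each, compute codeword c = mG in F_2^6, then tally its weight.
  m = 00 → c = 000000, weight = 0.
  m = 10 → c = 001011, weight = 3.
  m = 01 → c = 000110, weight = 2.
  m = 11 → c = 001101, weight = 3.
Tally weights:
  weight 0: 1 codewords.
  weight 2: 1 codewords.
  weight 3: 2 codewords.
Minimum distance d = smallest w > 0 with A_w > 0 = 2.
Sanity: Σ A_w = 4 = 2^2 = 4 ✓.


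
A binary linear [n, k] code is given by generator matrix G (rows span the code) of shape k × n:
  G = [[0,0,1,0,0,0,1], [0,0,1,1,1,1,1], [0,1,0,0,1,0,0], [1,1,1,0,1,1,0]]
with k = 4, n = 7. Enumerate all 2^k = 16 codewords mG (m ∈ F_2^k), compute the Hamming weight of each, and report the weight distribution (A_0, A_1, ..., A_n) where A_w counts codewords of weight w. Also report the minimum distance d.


Weight distribution: A_0 = 1, A_2 = 2, A_3 = 4, A_4 = 5, A_5 = 4. Minimum distance d = 2.

Enumerate all 2^4 = 16 messages m ∈ F_2^4.
For each, compute codeword c = mG in F_2^7, then tally its weight.
  m = 0000 → c = 0000000, weight = 0.
  m = 1000 → c = 0010001, weight = 2.
  m = 0100 → c = 0011111, weight = 5.
  m = 1100 → c = 0001110, weight = 3.
  m = 0010 → c = 0100100, weight = 2.
  m = 1010 → c = 0110101, weight = 4.
  m = 0110 → c = 0111011, weight = 5.
  m = 1110 → c = 0101010, weight = 3.
  m = 0001 → c = 1110110, weight = 5.
  m = 1001 → c = 1100111, weight = 5.
  m = 0101 → c = 1101001, weight = 4.
  m = 1101 → c = 1111000, weight = 4.
  m = 0011 → c = 1010010, weight = 3.
  m = 1011 → c = 1000011, weight = 3.
  m = 0111 → c = 1001101, weight = 4.
  m = 1111 → c = 1011100, weight = 4.
Tally weights:
  weight 0: 1 codewords.
  weight 2: 2 codewords.
  weight 3: 4 codewords.
  weight 4: 5 codewords.
  weight 5: 4 codewords.
Minimum distance d = smallest w > 0 with A_w > 0 = 2.
Sanity: Σ A_w = 16 = 2^4 = 16 ✓.
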